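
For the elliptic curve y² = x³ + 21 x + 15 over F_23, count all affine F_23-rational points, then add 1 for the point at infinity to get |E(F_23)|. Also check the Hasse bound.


Affine points = {(3, 6), (3, 17), (4, 5), (4, 18), (6, 9), (6, 14), (9, 6), (9, 17), (10, 11), (10, 12), (11, 6), (11, 17), (13, 1), (13, 22), (15, 5), (15, 18), (16, 10), (16, 13), (17, 8), (17, 15), (22, 4), (22, 19)}; affine count = 22; |E(F_23)| = 23.

Discriminant check: Δ ∝ 4a³ + 27b² = 4·21³ + 27·15² = 4·9261 + 27·225 ≡ 17 (mod 23). Nonzero ⇒ E is nonsingular.
For each x ∈ F_23, compute rhs = x³ + 21·x + 15 mod 23, then count y ∈ F_23 with y² ≡ rhs.
  x = 0: rhs = 15, matching y values: none (0 points).
  x = 1: rhs = 14, matching y values: none (0 points).
  x = 2: rhs = 19, matching y values: none (0 points).
  x = 3: rhs = 13, matching y values: 6, 17 (2 points).
  x = 4: rhs = 2, matching y values: 5, 18 (2 points).
  x = 5: rhs = 15, matching y values: none (0 points).
  x = 6: rhs = 12, matching y values: 9, 14 (2 points).
  x = 7: rhs = 22, matching y values: none (0 points).
  x = 8: rhs = 5, matching y values: none (0 points).
  x = 9: rhs = 13, matching y values: 6, 17 (2 points).
  x = 10: rhs = 6, matching y values: 11, 12 (2 points).
  x = 11: rhs = 13, matching y values: 6, 17 (2 points).
  x = 12: rhs = 17, matching y values: none (0 points).
  x = 13: rhs = 1, matching y values: 1, 22 (2 points).
  x = 14: rhs = 17, matching y values: none (0 points).
  x = 15: rhs = 2, matching y values: 5, 18 (2 points).
  x = 16: rhs = 8, matching y values: 10, 13 (2 points).
  x = 17: rhs = 18, matching y values: 8, 15 (2 points).
  x = 18: rhs = 15, matching y values: none (0 points).
  x = 19: rhs = 5, matching y values: none (0 points).
  x = 20: rhs = 17, matching y values: none (0 points).
  x = 21: rhs = 11, matching y values: none (0 points).
  x = 22: rhs = 16, matching y values: 4, 19 (2 points).
Total affine count: 22.
Full point count |E(F_23)| = 22 + 1 = 23.
Hasse bound: |23 − (23+1)| = |-1| = 1 ≤ 2√23 ≈ 9.5917 ✓.


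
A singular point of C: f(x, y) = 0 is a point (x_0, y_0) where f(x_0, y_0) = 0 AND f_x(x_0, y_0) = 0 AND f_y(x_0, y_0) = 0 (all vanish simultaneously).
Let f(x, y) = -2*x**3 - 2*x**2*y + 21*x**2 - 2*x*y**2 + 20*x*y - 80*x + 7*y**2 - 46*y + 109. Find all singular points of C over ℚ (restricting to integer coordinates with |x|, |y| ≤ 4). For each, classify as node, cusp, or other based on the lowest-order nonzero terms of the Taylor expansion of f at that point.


Singular points: {(3, 2)}; classification: node.

Compute partial derivatives:
  f_x = -6*x**2 - 4*x*y + 42*x - 2*y**2 + 20*y - 80.
  f_y = -2*x**2 - 4*x*y + 20*x + 14*y - 46.
Scan x_0 ∈ {−4, ..., 4}. For each x_0, f_y(x_0, y) is a polynomial in y; find its integer roots y ∈ {−4, ..., 4}, then test f_x and f at those candidates.
  x = -4: f_y(-4, y) = 30*y - 158; no integer root y with |y| ≤ 4.
  x = -3: f_y(-3, y) = 26*y - 124; no integer root y with |y| ≤ 4.
  x = -2: f_y(-2, y) = 22*y - 94; no integer root y with |y| ≤ 4.
  x = -1: f_y(-1, y) = 18*y - 68; no integer root y with |y| ≤ 4.
  x = 0: f_y(0, y) = 14*y - 46; no integer root y with |y| ≤ 4.
  x = 1: f_y(1, y) = 10*y - 28; no integer root y with |y| ≤ 4.
  x = 2: f_y(2, y) = 6*y - 14; no integer root y with |y| ≤ 4.
  x = 3: f_y(3, y) = 2*y - 4; vanishes at y ∈ {2}. (3, 2): f_x = 0, f = 0 — SINGULAR.
  x = 4: f_y(4, y) = 2 - 2*y; vanishes at y ∈ {1}. (4, 1): f_x = -6 ≠ 0.
Only singular point on the grid: (3, 2).
Classify: substitute x = 3 + u, y = 2 + v and expand: f = -2*u**3 - 2*u**2*v - u**2 - 2*u*v**2 + v**2.
No constant or linear terms (consistent with a singular point). Quadratic part: -u**2 + v**2. Cubic part: -2*u**3 - 2*u**2*v - 2*u*v**2.
The quadratic part v**2 - u**2 = (v − u)(v + u) splits into two distinct linear factors, so there are two distinct tangent lines y − 2 = ±(x − 3) — this is a node (ordinary double point).
Classification: node.


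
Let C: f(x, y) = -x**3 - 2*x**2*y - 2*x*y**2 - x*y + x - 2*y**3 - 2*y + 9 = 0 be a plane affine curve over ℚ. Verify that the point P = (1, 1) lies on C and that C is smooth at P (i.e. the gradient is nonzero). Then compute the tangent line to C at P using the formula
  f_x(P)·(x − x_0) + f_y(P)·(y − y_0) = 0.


Tangent line at P: -9*x - 15*y + 24 = 0.

Step 1: f(1, 1) = 0, so P lies on C.
Step 2: partial derivatives
  f_x(x, y) = -3*x**2 - 4*x*y - 2*y**2 - y + 1, f_y(x, y) = -2*x**2 - 4*x*y - x - 6*y**2 - 2.
  f_x(P) = -9, f_y(P) = -15 (gradient nonzero, so P is smooth).
Step 3: tangent line at P: -9·(x − 1) + -15·(y − 1) = 0.
Expanding: -9*x - 15*y + 24 = 0.


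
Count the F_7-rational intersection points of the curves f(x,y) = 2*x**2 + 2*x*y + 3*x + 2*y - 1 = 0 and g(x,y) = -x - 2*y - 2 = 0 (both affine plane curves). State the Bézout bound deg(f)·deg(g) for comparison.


Common zeros: ∅; count = 0; Bézout bound = 2.

deg(f) = 2, deg(g) = 1, so Bézout bound = 2.
Scan x ∈ F_7. For each x, list the y ∈ F_7 with f(x, y) ≡ 0 and those with g(x, y) ≡ 0 (mod 7); the common zeros in that column are the intersection.
  x = 0: f ≡ 0 at y ∈ {4}; g ≡ 0 at y ∈ {6}; common: ∅.
  x = 1: f ≡ 0 at y ∈ {6}; g ≡ 0 at y ∈ {2}; common: ∅.
  x = 2: f ≡ 0 at y ∈ {6}; g ≡ 0 at y ∈ {5}; common: ∅.
  x = 3: f ≡ 0 at y ∈ {2}; g ≡ 0 at y ∈ {1}; common: ∅.
  x = 4: f ≡ 0 at y ∈ {2}; g ≡ 0 at y ∈ {4}; common: ∅.
  x = 5: f ≡ 0 at y ∈ {4}; g ≡ 0 at y ∈ {0}; common: ∅.
  x = 6: f ≡ 0 at y ∈ ∅; g ≡ 0 at y ∈ {3}; common: ∅.
Collecting: common zeros = ∅, so the count is 0.
Comparison with the Bézout bound: 0 ≤ 2 = deg(f)·deg(g), as expected for curves with no common component (the affine F_7-count falls short of the bound because intersections may lie at infinity, over extension fields, or carry multiplicity).


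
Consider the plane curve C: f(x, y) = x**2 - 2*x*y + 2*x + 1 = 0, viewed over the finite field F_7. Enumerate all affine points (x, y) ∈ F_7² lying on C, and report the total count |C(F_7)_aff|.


Affine F_7-points: {(1, 2), (2, 4), (3, 5), (4, 4), (5, 5), (6, 0)}; count = 6.

For each of the 49 pairs (x, y) ∈ F_7², evaluate f(x, y) mod 7. Record the zeros.
  x = 0: [0↦1, 1↦1, 2↦1, 3↦1, 4↦1, 5↦1, 6↦1]  zeros at y ∈ ∅
  x = 1: [0↦4, 1↦2, 2↦0, 3↦5, 4↦3, 5↦1, 6↦6]  zeros at y ∈ {2}
  x = 2: [0↦2, 1↦5, 2↦1, 3↦4, 4↦0, 5↦3, 6↦6]  zeros at y ∈ {4}
  x = 3: [0↦2, 1↦3, 2↦4, 3↦5, 4↦6, 5↦0, 6↦1]  zeros at y ∈ {5}
  x = 4: [0↦4, 1↦3, 2↦2, 3↦1, 4↦0, 5↦6, 6↦5]  zeros at y ∈ {4}
  x = 5: [0↦1, 1↦5, 2↦2, 3↦6, 4↦3, 5↦0, 6↦4]  zeros at y ∈ {5}
  x = 6: [0↦0, 1↦2, 2↦4, 3↦6, 4↦1, 5↦3, 6↦5]  zeros at y ∈ {0}
Collecting zeros: affine points = {(1, 2), (2, 4), (3, 5), (4, 4), (5, 5), (6, 0)}.
Total count |C(F_7)_aff| = 6.


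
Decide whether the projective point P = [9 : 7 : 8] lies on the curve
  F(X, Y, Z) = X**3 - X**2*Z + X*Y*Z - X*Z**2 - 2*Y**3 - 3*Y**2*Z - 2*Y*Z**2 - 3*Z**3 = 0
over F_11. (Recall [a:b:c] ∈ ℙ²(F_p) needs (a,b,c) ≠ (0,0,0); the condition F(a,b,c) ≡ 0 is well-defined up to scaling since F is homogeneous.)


F(9,7,8) ≡ 5 (mod 11); P is NOT on the curve.

Evaluate F(9, 7, 8) term-by-term (mod 11).
  X**3 ↦ 1·729·1·1 = 729
  -X**2*Z ↦ -1·81·1·8 = -648
  X*Y*Z ↦ 1·9·7·8 = 504
  -X*Z**2 ↦ -1·9·1·64 = -576
  -2*Y**3 ↦ -2·1·343·1 = -686
  -3*Y**2*Z ↦ -3·1·49·8 = -1176
  -2*Y*Z**2 ↦ -2·1·7·64 = -896
  -3*Z**3 ↦ -3·1·1·512 = -1536
Sum: F(9, 7, 8) = (729) + (-648) + (504) + (-576) + (-686) + (-1176) + (-896) + (-1536) = -4285.
Reducing mod 11: -4285 ≡ 5 (mod 11).
Since F(a, b, c) ≡ 5 ≠ 0 (mod 11), P does NOT lie on the curve.


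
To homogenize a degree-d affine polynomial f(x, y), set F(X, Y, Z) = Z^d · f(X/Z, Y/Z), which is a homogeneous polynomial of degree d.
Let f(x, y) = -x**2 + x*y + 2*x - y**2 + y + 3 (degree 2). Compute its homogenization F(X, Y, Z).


F(X, Y, Z) = -X**2 + X*Y + 2*X*Z - Y**2 + Y*Z + 3*Z**2

deg(f) = 2.
Substitute x = X/Z, y = Y/Z into f, then multiply by Z^2.
  monomial -1·x^2·y^0 ↦ -1·X^2·Y^0·Z^0.
  monomial 1·x^1·y^1 ↦ 1·X^1·Y^1·Z^0.
  monomial 2·x^1·y^0 ↦ 2·X^1·Y^0·Z^1.
  monomial -1·x^0·y^2 ↦ -1·X^0·Y^2·Z^0.
  monomial 1·x^0·y^1 ↦ 1·X^0·Y^1·Z^1.
  monomial 3·x^0·y^0 ↦ 3·X^0·Y^0·Z^2.
Collecting: F(X, Y, Z) = -X**2 + X*Y + 2*X*Z - Y**2 + Y*Z + 3*Z**2.


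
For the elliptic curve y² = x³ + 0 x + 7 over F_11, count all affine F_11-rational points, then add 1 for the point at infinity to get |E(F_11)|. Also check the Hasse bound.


Affine points = {(2, 2), (2, 9), (3, 1), (3, 10), (4, 4), (4, 7), (5, 0), (6, 5), (6, 6), (7, 3), (7, 8)}; affine count = 11; |E(F_11)| = 12.

Discriminant check: Δ ∝ 4a³ + 27b² = 4·0³ + 27·7² = 4·0 + 27·49 ≡ 3 (mod 11). Nonzero ⇒ E is nonsingular.
For each x ∈ F_11, compute rhs = x³ + 0·x + 7 mod 11, then count y ∈ F_11 with y² ≡ rhs.
  x = 0: rhs = 7, matching y values: none (0 points).
  x = 1: rhs = 8, matching y values: none (0 points).
  x = 2: rhs = 4, matching y values: 2, 9 (2 points).
  x = 3: rhs = 1, matching y values: 1, 10 (2 points).
  x = 4: rhs = 5, matching y values: 4, 7 (2 points).
  x = 5: rhs = 0, matching y values: 0 (1 points).
  x = 6: rhs = 3, matching y values: 5, 6 (2 points).
  x = 7: rhs = 9, matching y values: 3, 8 (2 points).
  x = 8: rhs = 2, matching y values: none (0 points).
  x = 9: rhs = 10, matching y values: none (0 points).
  x = 10: rhs = 6, matching y values: none (0 points).
Total affine count: 11.
Full point count |E(F_11)| = 11 + 1 = 12.
Hasse bound: |12 − (11+1)| = |0| = 0 ≤ 2√11 ≈ 6.6332 ✓.


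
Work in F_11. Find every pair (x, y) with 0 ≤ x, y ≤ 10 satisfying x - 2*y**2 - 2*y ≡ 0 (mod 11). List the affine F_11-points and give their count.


Affine F_11-points: {(0, 0), (0, 10), (1, 2), (1, 8), (2, 3), (2, 7), (4, 1), (4, 9), (5, 5), (7, 4), (7, 6)}; count = 11.

For each of the 121 pairs (x, y) ∈ F_11², evaluate f(x, y) mod 11. Record the zeros.
  x = 0: [0↦0, 1↦7, 2↦10, 3↦9, 4↦4, 5↦6, 6↦4, 7↦9, 8↦10, 9↦7, 10↦0]  zeros at y ∈ {0, 10}
  x = 1: [0↦1, 1↦8, 2↦0, 3↦10, 4↦5, 5↦7, 6↦5, 7↦10, 8↦0, 9↦8, 10↦1]  zeros at y ∈ {2, 8}
  x = 2: [0↦2, 1↦9, 2↦1, 3↦0, 4↦6, 5↦8, 6↦6, 7↦0, 8↦1, 9↦9, 10↦2]  zeros at y ∈ {3, 7}
  x = 3: [0↦3, 1↦10, 2↦2, 3↦1, 4↦7, 5↦9, 6↦7, 7↦1, 8↦2, 9↦10, 10↦3]  zeros at y ∈ ∅
  x = 4: [0↦4, 1↦0, 2↦3, 3↦2, 4↦8, 5↦10, 6↦8, 7↦2, 8↦3, 9↦0, 10↦4]  zeros at y ∈ {1, 9}
  x = 5: [0↦5, 1↦1, 2↦4, 3↦3, 4↦9, 5↦0, 6↦9, 7↦3, 8↦4, 9↦1, 10↦5]  zeros at y ∈ {5}
  x = 6: [0↦6, 1↦2, 2↦5, 3↦4, 4↦10, 5↦1, 6↦10, 7↦4, 8↦5, 9↦2, 10↦6]  zeros at y ∈ ∅
  x = 7: [0↦7, 1↦3, 2↦6, 3↦5, 4↦0, 5↦2, 6↦0, 7↦5, 8↦6, 9↦3, 10↦7]  zeros at y ∈ {4, 6}
  x = 8: [0↦8, 1↦4, 2↦7, 3↦6, 4↦1, 5↦3, 6↦1, 7↦6, 8↦7, 9↦4, 10↦8]  zeros at y ∈ ∅
  x = 9: [0↦9, 1↦5, 2↦8, 3↦7, 4↦2, 5↦4, 6↦2, 7↦7, 8↦8, 9↦5, 10↦9]  zeros at y ∈ ∅
  x = 10: [0↦10, 1↦6, 2↦9, 3↦8, 4↦3, 5↦5, 6↦3, 7↦8, 8↦9, 9↦6, 10↦10]  zeros at y ∈ ∅
Collecting zeros: affine points = {(0, 0), (0, 10), (1, 2), (1, 8), (2, 3), (2, 7), (4, 1), (4, 9), (5, 5), (7, 4), (7, 6)}.
Total count |C(F_11)_aff| = 11.


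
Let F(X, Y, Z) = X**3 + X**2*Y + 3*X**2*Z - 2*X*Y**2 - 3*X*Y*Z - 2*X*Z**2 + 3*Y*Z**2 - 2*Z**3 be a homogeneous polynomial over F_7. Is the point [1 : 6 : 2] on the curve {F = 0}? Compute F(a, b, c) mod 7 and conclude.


F(1,6,2) ≡ 2 (mod 7); P is NOT on the curve.

Evaluate F(1, 6, 2) term-by-term (mod 7).
  X**3 ↦ 1·1·1·1 = 1
  X**2*Y ↦ 1·1·6·1 = 6
  3*X**2*Z ↦ 3·1·1·2 = 6
  -2*X*Y**2 ↦ -2·1·36·1 = -72
  -3*X*Y*Z ↦ -3·1·6·2 = -36
  -2*X*Z**2 ↦ -2·1·1·4 = -8
  3*Y*Z**2 ↦ 3·1·6·4 = 72
  -2*Z**3 ↦ -2·1·1·8 = -16
Sum: F(1, 6, 2) = (1) + (6) + (6) + (-72) + (-36) + (-8) + (72) + (-16) = -47.
Reducing mod 7: -47 ≡ 2 (mod 7).
Since F(a, b, c) ≡ 2 ≠ 0 (mod 7), P does NOT lie on the curve.


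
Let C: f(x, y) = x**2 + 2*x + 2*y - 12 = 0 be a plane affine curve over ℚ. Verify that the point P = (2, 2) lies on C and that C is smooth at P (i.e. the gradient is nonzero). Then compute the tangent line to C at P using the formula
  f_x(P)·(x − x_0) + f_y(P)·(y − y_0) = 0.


Tangent line at P: 6*x + 2*y - 16 = 0.

Step 1: f(2, 2) = 0, so P lies on C.
Step 2: partial derivatives
  f_x(x, y) = 2*x + 2, f_y(x, y) = 2.
  f_x(P) = 6, f_y(P) = 2 (gradient nonzero, so P is smooth).
Step 3: tangent line at P: 6·(x − 2) + 2·(y − 2) = 0.
Expanding: 6*x + 2*y - 16 = 0.


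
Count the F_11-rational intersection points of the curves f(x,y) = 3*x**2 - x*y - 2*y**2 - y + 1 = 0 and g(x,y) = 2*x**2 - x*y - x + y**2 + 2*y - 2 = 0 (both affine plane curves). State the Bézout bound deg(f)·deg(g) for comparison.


Common zeros: ∅; count = 0; Bézout bound = 4.

deg(f) = 2, deg(g) = 2, so Bézout bound = 4.
Scan x ∈ F_11. For each x, list the y ∈ F_11 with f(x, y) ≡ 0 and those with g(x, y) ≡ 0 (mod 11); the common zeros in that column are the intersection.
  x = 0: f ≡ 0 at y ∈ {6, 10}; g ≡ 0 at y ∈ {4, 5}; common: ∅.
  x = 1: f ≡ 0 at y ∈ {1, 9}; g ≡ 0 at y ∈ {3, 7}; common: ∅.
  x = 2: f ≡ 0 at y ∈ {6, 9}; g ≡ 0 at y ∈ ∅; common: ∅.
  x = 3: f ≡ 0 at y ∈ {1, 8}; g ≡ 0 at y ∈ {5, 7}; common: ∅.
  x = 4: f ≡ 0 at y ∈ ∅; g ≡ 0 at y ∈ ∅; common: ∅.
  x = 5: f ≡ 0 at y ∈ ∅; g ≡ 0 at y ∈ ∅; common: ∅.
  x = 6: f ≡ 0 at y ∈ ∅; g ≡ 0 at y ∈ ∅; common: ∅.
  x = 7: f ≡ 0 at y ∈ {8, 10}; g ≡ 0 at y ∈ ∅; common: ∅.
  x = 8: f ≡ 0 at y ∈ ∅; g ≡ 0 at y ∈ {2, 4}; common: ∅.
  x = 9: f ≡ 0 at y ∈ ∅; g ≡ 0 at y ∈ ∅; common: ∅.
  x = 10: f ≡ 0 at y ∈ ∅; g ≡ 0 at y ∈ {2, 6}; common: ∅.
Collecting: common zeros = ∅, so the count is 0.
Comparison with the Bézout bound: 0 ≤ 4 = deg(f)·deg(g), as expected for curves with no common component (the affine F_11-count falls short of the bound because intersections may lie at infinity, over extension fields, or carry multiplicity).


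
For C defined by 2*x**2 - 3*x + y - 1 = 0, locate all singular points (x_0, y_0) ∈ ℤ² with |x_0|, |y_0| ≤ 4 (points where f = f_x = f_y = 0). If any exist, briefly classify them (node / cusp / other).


No singular points in the scanned grid; C is smooth there.

Compute partial derivatives:
  f_x = 4*x - 3.
  f_y = 1.
f_y = 1 is a nonzero constant, so f_y never vanishes: no point (x, y) can satisfy f = f_x = f_y = 0. In particular no (x, y) ∈ {−4, ..., 4}² is singular; the curve is smooth.


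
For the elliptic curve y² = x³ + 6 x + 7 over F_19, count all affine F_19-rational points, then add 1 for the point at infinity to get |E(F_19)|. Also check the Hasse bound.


Affine points = {(0, 8), (0, 11), (4, 0), (8, 4), (8, 15), (9, 7), (9, 12), (11, 6), (11, 13), (14, 2), (14, 17), (16, 0), (17, 5), (17, 14), (18, 0)}; affine count = 15; |E(F_19)| = 16.

Discriminant check: Δ ∝ 4a³ + 27b² = 4·6³ + 27·7² = 4·216 + 27·49 ≡ 2 (mod 19). Nonzero ⇒ E is nonsingular.
For each x ∈ F_19, compute rhs = x³ + 6·x + 7 mod 19, then count y ∈ F_19 with y² ≡ rhs.
  x = 0: rhs = 7, matching y values: 8, 11 (2 points).
  x = 1: rhs = 14, matching y values: none (0 points).
  x = 2: rhs = 8, matching y values: none (0 points).
  x = 3: rhs = 14, matching y values: none (0 points).
  x = 4: rhs = 0, matching y values: 0 (1 points).
  x = 5: rhs = 10, matching y values: none (0 points).
  x = 6: rhs = 12, matching y values: none (0 points).
  x = 7: rhs = 12, matching y values: none (0 points).
  x = 8: rhs = 16, matching y values: 4, 15 (2 points).
  x = 9: rhs = 11, matching y values: 7, 12 (2 points).
  x = 10: rhs = 3, matching y values: none (0 points).
  x = 11: rhs = 17, matching y values: 6, 13 (2 points).
  x = 12: rhs = 2, matching y values: none (0 points).
  x = 13: rhs = 2, matching y values: none (0 points).
  x = 14: rhs = 4, matching y values: 2, 17 (2 points).
  x = 15: rhs = 14, matching y values: none (0 points).
  x = 16: rhs = 0, matching y values: 0 (1 points).
  x = 17: rhs = 6, matching y values: 5, 14 (2 points).
  x = 18: rhs = 0, matching y values: 0 (1 points).
Total affine count: 15.
Full point count |E(F_19)| = 15 + 1 = 16.
Hasse bound: |16 − (19+1)| = |-4| = 4 ≤ 2√19 ≈ 8.7178 ✓.


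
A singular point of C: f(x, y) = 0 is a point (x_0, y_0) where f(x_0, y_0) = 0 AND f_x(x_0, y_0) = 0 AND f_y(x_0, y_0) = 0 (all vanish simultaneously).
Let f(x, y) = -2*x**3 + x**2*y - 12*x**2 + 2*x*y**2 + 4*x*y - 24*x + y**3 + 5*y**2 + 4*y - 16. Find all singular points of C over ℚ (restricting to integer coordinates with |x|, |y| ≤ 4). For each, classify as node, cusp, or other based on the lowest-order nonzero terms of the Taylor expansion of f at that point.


Singular points: {(-2, 0)}; classification: cusp.

Compute partial derivatives:
  f_x = -6*x**2 + 2*x*y - 24*x + 2*y**2 + 4*y - 24.
  f_y = x**2 + 4*x*y + 4*x + 3*y**2 + 10*y + 4.
Scan x_0 ∈ {−4, ..., 4}. For each x_0, f_y(x_0, y) is a polynomial in y; find its integer roots y ∈ {−4, ..., 4}, then test f_x and f at those candidates.
  x = -4: f_y(-4, y) = 3*y**2 - 6*y + 4; no integer root y with |y| ≤ 4.
  x = -3: f_y(-3, y) = 3*y**2 - 2*y + 1; no integer root y with |y| ≤ 4.
  x = -2: f_y(-2, y) = 3*y**2 + 2*y; vanishes at y ∈ {0}. (-2, 0): f_x = 0, f = 0 — SINGULAR.
  x = -1: f_y(-1, y) = 3*y**2 + 6*y + 1; no integer root y with |y| ≤ 4.
  x = 0: f_y(0, y) = 3*y**2 + 10*y + 4; no integer root y with |y| ≤ 4.
  x = 1: f_y(1, y) = 3*y**2 + 14*y + 9; no integer root y with |y| ≤ 4.
  x = 2: f_y(2, y) = 3*y**2 + 18*y + 16; no integer root y with |y| ≤ 4.
  x = 3: f_y(3, y) = 3*y**2 + 22*y + 25; no integer root y with |y| ≤ 4.
  x = 4: f_y(4, y) = 3*y**2 + 26*y + 36; no integer root y with |y| ≤ 4.
Only singular point on the grid: (-2, 0).
Classify: substitute x = -2 + u, y = 0 + v and expand: f = -2*u**3 + u**2*v + 2*u*v**2 + v**3 + v**2.
No constant or linear terms (consistent with a singular point). Quadratic part: v**2. Cubic part: -2*u**3 + u**2*v + 2*u*v**2 + v**3.
The quadratic part v**2 is a perfect square, so there is a single (double) tangent line v = 0, i.e. y = 0. Restricting the cubic part to that line (v = 0) leaves -2*u**3 ≠ 0, so f is not divisible by v and the branch is v² ≈ 2*u**3 to lowest order — this is a cusp.
Classification: cusp.


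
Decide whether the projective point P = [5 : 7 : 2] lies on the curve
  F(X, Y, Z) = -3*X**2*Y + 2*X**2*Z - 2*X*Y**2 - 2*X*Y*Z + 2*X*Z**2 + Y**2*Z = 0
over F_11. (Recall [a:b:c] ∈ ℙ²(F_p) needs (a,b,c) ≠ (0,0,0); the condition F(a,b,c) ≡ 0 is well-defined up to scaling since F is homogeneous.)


F(5,7,2) ≡ 7 (mod 11); P is NOT on the curve.

Evaluate F(5, 7, 2) term-by-term (mod 11).
  -3*X**2*Y ↦ -3·25·7·1 = -525
  2*X**2*Z ↦ 2·25·1·2 = 100
  -2*X*Y**2 ↦ -2·5·49·1 = -490
  -2*X*Y*Z ↦ -2·5·7·2 = -140
  2*X*Z**2 ↦ 2·5·1·4 = 40
  Y**2*Z ↦ 1·1·49·2 = 98
Sum: F(5, 7, 2) = (-525) + (100) + (-490) + (-140) + (40) + (98) = -917.
Reducing mod 11: -917 ≡ 7 (mod 11).
Since F(a, b, c) ≡ 7 ≠ 0 (mod 11), P does NOT lie on the curve.


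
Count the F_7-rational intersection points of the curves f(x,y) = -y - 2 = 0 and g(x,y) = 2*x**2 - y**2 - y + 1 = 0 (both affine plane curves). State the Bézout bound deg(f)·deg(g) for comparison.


Common zeros: {(2, 5), (5, 5)}; count = 2; Bézout bound = 2.

deg(f) = 1, deg(g) = 2, so Bézout bound = 2.
Scan x ∈ F_7. For each x, list the y ∈ F_7 with f(x, y) ≡ 0 and those with g(x, y) ≡ 0 (mod 7); the common zeros in that column are the intersection.
  x = 0: f ≡ 0 at y ∈ {5}; g ≡ 0 at y ∈ ∅; common: ∅.
  x = 1: f ≡ 0 at y ∈ {5}; g ≡ 0 at y ∈ ∅; common: ∅.
  x = 2: f ≡ 0 at y ∈ {5}; g ≡ 0 at y ∈ {1, 5}; common: {5}.
  x = 3: f ≡ 0 at y ∈ {5}; g ≡ 0 at y ∈ {3}; common: ∅.
  x = 4: f ≡ 0 at y ∈ {5}; g ≡ 0 at y ∈ {3}; common: ∅.
  x = 5: f ≡ 0 at y ∈ {5}; g ≡ 0 at y ∈ {1, 5}; common: {5}.
  x = 6: f ≡ 0 at y ∈ {5}; g ≡ 0 at y ∈ ∅; common: ∅.
Collecting: common zeros = {(2, 5), (5, 5)}, so the count is 2.
Comparison with the Bézout bound: 2 ≤ 2 = deg(f)·deg(g), as expected for curves with no common component (the bound is attained).


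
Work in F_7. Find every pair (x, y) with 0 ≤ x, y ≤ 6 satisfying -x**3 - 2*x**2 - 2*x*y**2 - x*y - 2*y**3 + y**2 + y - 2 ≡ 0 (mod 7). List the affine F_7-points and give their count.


Affine F_7-points: {(0, 6), (1, 5), (3, 1), (4, 0), (4, 3), (4, 4), (5, 5), (6, 1), (6, 5), (6, 6)}; count = 10.

For each of the 49 pairs (x, y) ∈ F_7², evaluate f(x, y) mod 7. Record the zeros.
  x = 0: [0↦5, 1↦5, 2↦2, 3↦5, 4↦2, 5↦2, 6↦0]  zeros at y ∈ {6}
  x = 1: [0↦2, 1↦6, 2↦3, 3↦2, 4↦5, 5↦0, 6↦3]  zeros at y ∈ {5}
  x = 2: [0↦3, 1↦4, 2↦1, 3↦3, 4↦5, 5↦2, 6↦3]  zeros at y ∈ ∅
  x = 3: [0↦2, 1↦0, 2↦4, 3↦2, 4↦3, 5↦2, 6↦1]  zeros at y ∈ {1}
  x = 4: [0↦0, 1↦2, 2↦6, 3↦0, 4↦0, 5↦1, 6↦5]  zeros at y ∈ {0, 3, 4}
  x = 5: [0↦5, 1↦4, 2↦1, 3↦5, 4↦4, 5↦0, 6↦2]  zeros at y ∈ {5}
  x = 6: [0↦4, 1↦0, 2↦4, 3↦4, 4↦2, 5↦0, 6↦0]  zeros at y ∈ {1, 5, 6}
Collecting zeros: affine points = {(0, 6), (1, 5), (3, 1), (4, 0), (4, 3), (4, 4), (5, 5), (6, 1), (6, 5), (6, 6)}.
Total count |C(F_7)_aff| = 10.


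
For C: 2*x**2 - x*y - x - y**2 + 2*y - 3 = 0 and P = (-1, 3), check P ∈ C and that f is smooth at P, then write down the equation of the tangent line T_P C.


Tangent line at P: -8*x - 3*y + 1 = 0.

Step 1: f(-1, 3) = 0, so P lies on C.
Step 2: partial derivatives
  f_x(x, y) = 4*x - y - 1, f_y(x, y) = -x - 2*y + 2.
  f_x(P) = -8, f_y(P) = -3 (gradient nonzero, so P is smooth).
Step 3: tangent line at P: -8·(x − -1) + -3·(y − 3) = 0.
Expanding: -8*x - 3*y + 1 = 0.


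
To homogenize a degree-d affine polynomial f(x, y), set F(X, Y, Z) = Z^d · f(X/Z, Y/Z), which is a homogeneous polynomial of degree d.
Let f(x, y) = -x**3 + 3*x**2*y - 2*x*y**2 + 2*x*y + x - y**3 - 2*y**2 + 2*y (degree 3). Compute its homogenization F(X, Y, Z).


F(X, Y, Z) = -X**3 + 3*X**2*Y - 2*X*Y**2 + 2*X*Y*Z + X*Z**2 - Y**3 - 2*Y**2*Z + 2*Y*Z**2

deg(f) = 3.
Substitute x = X/Z, y = Y/Z into f, then multiply by Z^3.
  monomial -1·x^3·y^0 ↦ -1·X^3·Y^0·Z^0.
  monomial 3·x^2·y^1 ↦ 3·X^2·Y^1·Z^0.
  monomial -2·x^1·y^2 ↦ -2·X^1·Y^2·Z^0.
  monomial 2·x^1·y^1 ↦ 2·X^1·Y^1·Z^1.
  monomial 1·x^1·y^0 ↦ 1·X^1·Y^0·Z^2.
  monomial -1·x^0·y^3 ↦ -1·X^0·Y^3·Z^0.
  monomial -2·x^0·y^2 ↦ -2·X^0·Y^2·Z^1.
  monomial 2·x^0·y^1 ↦ 2·X^0·Y^1·Z^2.
Collecting: F(X, Y, Z) = -X**3 + 3*X**2*Y - 2*X*Y**2 + 2*X*Y*Z + X*Z**2 - Y**3 - 2*Y**2*Z + 2*Y*Z**2.


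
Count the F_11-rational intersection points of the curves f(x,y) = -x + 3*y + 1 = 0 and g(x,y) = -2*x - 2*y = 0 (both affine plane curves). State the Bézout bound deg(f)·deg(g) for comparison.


Common zeros: {(3, 8)}; count = 1; Bézout bound = 1.

deg(f) = 1, deg(g) = 1, so Bézout bound = 1.
Scan x ∈ F_11. For each x, list the y ∈ F_11 with f(x, y) ≡ 0 and those with g(x, y) ≡ 0 (mod 11); the common zeros in that column are the intersection.
  x = 0: f ≡ 0 at y ∈ {7}; g ≡ 0 at y ∈ {0}; common: ∅.
  x = 1: f ≡ 0 at y ∈ {0}; g ≡ 0 at y ∈ {10}; common: ∅.
  x = 2: f ≡ 0 at y ∈ {4}; g ≡ 0 at y ∈ {9}; common: ∅.
  x = 3: f ≡ 0 at y ∈ {8}; g ≡ 0 at y ∈ {8}; common: {8}.
  x = 4: f ≡ 0 at y ∈ {1}; g ≡ 0 at y ∈ {7}; common: ∅.
  x = 5: f ≡ 0 at y ∈ {5}; g ≡ 0 at y ∈ {6}; common: ∅.
  x = 6: f ≡ 0 at y ∈ {9}; g ≡ 0 at y ∈ {5}; common: ∅.
  x = 7: f ≡ 0 at y ∈ {2}; g ≡ 0 at y ∈ {4}; common: ∅.
  x = 8: f ≡ 0 at y ∈ {6}; g ≡ 0 at y ∈ {3}; common: ∅.
  x = 9: f ≡ 0 at y ∈ {10}; g ≡ 0 at y ∈ {2}; common: ∅.
  x = 10: f ≡ 0 at y ∈ {3}; g ≡ 0 at y ∈ {1}; common: ∅.
Collecting: common zeros = {(3, 8)}, so the count is 1.
Comparison with the Bézout bound: 1 ≤ 1 = deg(f)·deg(g), as expected for curves with no common component (the bound is attained).


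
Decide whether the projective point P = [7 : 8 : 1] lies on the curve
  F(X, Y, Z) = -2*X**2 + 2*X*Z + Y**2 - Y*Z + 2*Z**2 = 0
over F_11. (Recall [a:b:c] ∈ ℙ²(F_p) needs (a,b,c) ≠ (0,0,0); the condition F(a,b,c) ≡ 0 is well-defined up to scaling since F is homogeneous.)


F(7,8,1) ≡ 7 (mod 11); P is NOT on the curve.

Evaluate F(7, 8, 1) term-by-term (mod 11).
  -2*X**2 ↦ -2·49·1·1 = -98
  2*X*Z ↦ 2·7·1·1 = 14
  Y**2 ↦ 1·1·64·1 = 64
  -Y*Z ↦ -1·1·8·1 = -8
  2*Z**2 ↦ 2·1·1·1 = 2
Sum: F(7, 8, 1) = (-98) + (14) + (64) + (-8) + (2) = -26.
Reducing mod 11: -26 ≡ 7 (mod 11).
Since F(a, b, c) ≡ 7 ≠ 0 (mod 11), P does NOT lie on the curve.


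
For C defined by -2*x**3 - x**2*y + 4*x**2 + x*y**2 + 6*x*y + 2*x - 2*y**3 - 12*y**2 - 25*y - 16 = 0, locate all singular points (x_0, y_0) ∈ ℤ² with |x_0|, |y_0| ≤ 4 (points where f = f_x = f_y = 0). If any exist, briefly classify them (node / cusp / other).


Singular points: {(1, -2)}; classification: cusp.

Compute partial derivatives:
  f_x = -6*x**2 - 2*x*y + 8*x + y**2 + 6*y + 2.
  f_y = -x**2 + 2*x*y + 6*x - 6*y**2 - 24*y - 25.
Scan x_0 ∈ {−4, ..., 4}. For each x_0, f_y(x_0, y) is a polynomial in y; find its integer roots y ∈ {−4, ..., 4}, then test f_x and f at those candidates.
  x = -4: f_y(-4, y) = -6*y**2 - 32*y - 65; no integer root y with |y| ≤ 4.
  x = -3: f_y(-3, y) = -6*y**2 - 30*y - 52; no integer root y with |y| ≤ 4.
  x = -2: f_y(-2, y) = -6*y**2 - 28*y - 41; no integer root y with |y| ≤ 4.
  x = -1: f_y(-1, y) = -6*y**2 - 26*y - 32; no integer root y with |y| ≤ 4.
  x = 0: f_y(0, y) = -6*y**2 - 24*y - 25; no integer root y with |y| ≤ 4.
  x = 1: f_y(1, y) = -6*y**2 - 22*y - 20; vanishes at y ∈ {-2}. (1, -2): f_x = 0, f = 0 — SINGULAR.
  x = 2: f_y(2, y) = -6*y**2 - 20*y - 17; no integer root y with |y| ≤ 4.
  x = 3: f_y(3, y) = -6*y**2 - 18*y - 16; no integer root y with |y| ≤ 4.
  x = 4: f_y(4, y) = -6*y**2 - 16*y - 17; no integer root y with |y| ≤ 4.
Only singular point on the grid: (1, -2).
Classify: substitute x = 1 + u, y = -2 + v and expand: f = -2*u**3 - u**2*v + u*v**2 - 2*v**3 + v**2.
No constant or linear terms (consistent with a singular point). Quadratic part: v**2. Cubic part: -2*u**3 - u**2*v + u*v**2 - 2*v**3.
The quadratic part v**2 is a perfect square, so there is a single (double) tangent line v = 0, i.e. y = -2. Restricting the cubic part to that line (v = 0) leaves -2*u**3 ≠ 0, so f is not divisible by v and the branch is v² ≈ 2*u**3 to lowest order — this is a cusp.
Classification: cusp.


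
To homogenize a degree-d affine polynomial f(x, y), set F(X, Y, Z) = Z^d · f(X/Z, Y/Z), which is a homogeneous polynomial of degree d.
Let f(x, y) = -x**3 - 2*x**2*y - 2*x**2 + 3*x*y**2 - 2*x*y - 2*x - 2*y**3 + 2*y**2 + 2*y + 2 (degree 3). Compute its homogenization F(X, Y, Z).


F(X, Y, Z) = -X**3 - 2*X**2*Y - 2*X**2*Z + 3*X*Y**2 - 2*X*Y*Z - 2*X*Z**2 - 2*Y**3 + 2*Y**2*Z + 2*Y*Z**2 + 2*Z**3

deg(f) = 3.
Substitute x = X/Z, y = Y/Z into f, then multiply by Z^3.
  monomial -1·x^3·y^0 ↦ -1·X^3·Y^0·Z^0.
  monomial -2·x^2·y^1 ↦ -2·X^2·Y^1·Z^0.
  monomial -2·x^2·y^0 ↦ -2·X^2·Y^0·Z^1.
  monomial 3·x^1·y^2 ↦ 3·X^1·Y^2·Z^0.
  monomial -2·x^1·y^1 ↦ -2·X^1·Y^1·Z^1.
  monomial -2·x^1·y^0 ↦ -2·X^1·Y^0·Z^2.
  monomial -2·x^0·y^3 ↦ -2·X^0·Y^3·Z^0.
  monomial 2·x^0·y^2 ↦ 2·X^0·Y^2·Z^1.
  monomial 2·x^0·y^1 ↦ 2·X^0·Y^1·Z^2.
  monomial 2·x^0·y^0 ↦ 2·X^0·Y^0·Z^3.
Collecting: F(X, Y, Z) = -X**3 - 2*X**2*Y - 2*X**2*Z + 3*X*Y**2 - 2*X*Y*Z - 2*X*Z**2 - 2*Y**3 + 2*Y**2*Z + 2*Y*Z**2 + 2*Z**3.


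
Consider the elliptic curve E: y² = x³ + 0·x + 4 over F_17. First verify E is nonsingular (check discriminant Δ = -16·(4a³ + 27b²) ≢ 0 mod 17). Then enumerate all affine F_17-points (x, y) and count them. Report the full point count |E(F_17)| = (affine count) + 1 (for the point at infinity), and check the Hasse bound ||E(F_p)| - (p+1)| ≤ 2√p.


Affine points = {(0, 2), (0, 15), (4, 0), (6, 4), (6, 13), (9, 6), (9, 11), (10, 1), (10, 16), (11, 3), (11, 14), (12, 7), (12, 10), (13, 5), (13, 12), (15, 8), (15, 9)}; affine count = 17; |E(F_17)| = 18.

Discriminant check: Δ ∝ 4a³ + 27b² = 4·0³ + 27·4² = 4·0 + 27·16 ≡ 7 (mod 17). Nonzero ⇒ E is nonsingular.
For each x ∈ F_17, compute rhs = x³ + 0·x + 4 mod 17, then count y ∈ F_17 with y² ≡ rhs.
  x = 0: rhs = 4, matching y values: 2, 15 (2 points).
  x = 1: rhs = 5, matching y values: none (0 points).
  x = 2: rhs = 12, matching y values: none (0 points).
  x = 3: rhs = 14, matching y values: none (0 points).
  x = 4: rhs = 0, matching y values: 0 (1 points).
  x = 5: rhs = 10, matching y values: none (0 points).
  x = 6: rhs = 16, matching y values: 4, 13 (2 points).
  x = 7: rhs = 7, matching y values: none (0 points).
  x = 8: rhs = 6, matching y values: none (0 points).
  x = 9: rhs = 2, matching y values: 6, 11 (2 points).
  x = 10: rhs = 1, matching y values: 1, 16 (2 points).
  x = 11: rhs = 9, matching y values: 3, 14 (2 points).
  x = 12: rhs = 15, matching y values: 7, 10 (2 points).
  x = 13: rhs = 8, matching y values: 5, 12 (2 points).
  x = 14: rhs = 11, matching y values: none (0 points).
  x = 15: rhs = 13, matching y values: 8, 9 (2 points).
  x = 16: rhs = 3, matching y values: none (0 points).
Total affine count: 17.
Full point count |E(F_17)| = 17 + 1 = 18.
Hasse bound: |18 − (17+1)| = |0| = 0 ≤ 2√17 ≈ 8.2462 ✓.


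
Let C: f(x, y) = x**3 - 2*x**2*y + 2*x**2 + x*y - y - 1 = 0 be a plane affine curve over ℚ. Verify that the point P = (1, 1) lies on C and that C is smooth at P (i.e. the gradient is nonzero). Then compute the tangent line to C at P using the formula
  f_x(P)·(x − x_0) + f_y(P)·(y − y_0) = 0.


Tangent line at P: 4*x - 2*y - 2 = 0.

Step 1: f(1, 1) = 0, so P lies on C.
Step 2: partial derivatives
  f_x(x, y) = 3*x**2 - 4*x*y + 4*x + y, f_y(x, y) = -2*x**2 + x - 1.
  f_x(P) = 4, f_y(P) = -2 (gradient nonzero, so P is smooth).
Step 3: tangent line at P: 4·(x − 1) + -2·(y − 1) = 0.
Expanding: 4*x - 2*y - 2 = 0.


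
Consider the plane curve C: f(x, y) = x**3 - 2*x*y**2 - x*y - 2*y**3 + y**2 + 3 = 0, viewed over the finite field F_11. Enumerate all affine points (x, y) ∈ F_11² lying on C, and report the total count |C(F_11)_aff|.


Affine F_11-points: {(0, 8), (1, 1), (2, 0), (2, 7), (2, 8), (4, 7), (4, 10), (5, 2), (5, 3), (5, 7), (7, 2), (7, 3), (7, 5), (9, 1), (9, 8), (9, 10), (10, 2), (10, 3)}; count = 18.

For each of the 121 pairs (x, y) ∈ F_11², evaluate f(x, y) mod 11. Record the zeros.
  x = 0: [0↦3, 1↦2, 2↦2, 3↦2, 4↦1, 5↦9, 6↦3, 7↦4, 8↦0, 9↦1, 10↦6]  zeros at y ∈ {8}
  x = 1: [0↦4, 1↦0, 2↦4, 3↦4, 4↦10, 5↦10, 6↦3, 7↦10, 8↦8, 9↦7, 10↦6]  zeros at y ∈ {1}
  x = 2: [0↦0, 1↦4, 2↦1, 3↦1, 4↦3, 5↦6, 6↦9, 7↦0, 8↦0, 9↦8, 10↦1]  zeros at y ∈ {0, 7, 8}
  x = 3: [0↦8, 1↦9, 2↦10, 3↦10, 4↦8, 5↦3, 6↦5, 7↦2, 8↦4, 9↦10, 10↦8]  zeros at y ∈ ∅
  x = 4: [0↦1, 1↦10, 2↦4, 3↦4, 4↦9, 5↦7, 6↦8, 7↦0, 8↦4, 9↦8, 10↦0]  zeros at y ∈ {7, 10}
  x = 5: [0↦7, 1↦2, 2↦0, 3↦0, 4↦1, 5↦2, 6↦2, 7↦0, 8↦6, 9↦8, 10↦5]  zeros at y ∈ {2, 3, 7}
  x = 6: [0↦10, 1↦2, 2↦4, 3↦4, 4↦1, 5↦5, 6↦4, 7↦8, 8↦5, 9↦5, 10↦7]  zeros at y ∈ ∅
  x = 7: [0↦5, 1↦5, 2↦0, 3↦0, 4↦4, 5↦0, 6↦9, 7↦8, 8↦7, 9↦5, 10↦1]  zeros at y ∈ {2, 3, 5}
  x = 8: [0↦9, 1↦6, 2↦5, 3↦5, 4↦5, 5↦4, 6↦1, 7↦6, 8↦7, 9↦3, 10↦4]  zeros at y ∈ ∅
  x = 9: [0↦6, 1↦0, 2↦3, 3↦3, 4↦10, 5↦1, 6↦8, 7↦8, 8↦0, 9↦5, 10↦0]  zeros at y ∈ {1, 8, 10}
  x = 10: [0↦2, 1↦4, 2↦0, 3↦0, 4↦3, 5↦8, 6↦3, 7↦9, 8↦3, 9↦6, 10↦6]  zeros at y ∈ {2, 3}
Collecting zeros: affine points = {(0, 8), (1, 1), (2, 0), (2, 7), (2, 8), (4, 7), (4, 10), (5, 2), (5, 3), (5, 7), (7, 2), (7, 3), (7, 5), (9, 1), (9, 8), (9, 10), (10, 2), (10, 3)}.
Total count |C(F_11)_aff| = 18.


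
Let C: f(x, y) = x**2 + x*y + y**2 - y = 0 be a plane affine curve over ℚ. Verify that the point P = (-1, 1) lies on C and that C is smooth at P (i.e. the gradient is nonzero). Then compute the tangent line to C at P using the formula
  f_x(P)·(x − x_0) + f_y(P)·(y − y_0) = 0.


Tangent line at P: -x - 1 = 0.

Step 1: f(-1, 1) = 0, so P lies on C.
Step 2: partial derivatives
  f_x(x, y) = 2*x + y, f_y(x, y) = x + 2*y - 1.
  f_x(P) = -1, f_y(P) = 0 (gradient nonzero, so P is smooth).
Step 3: tangent line at P: -1·(x − -1) + 0·(y − 1) = 0.
Expanding: -x - 1 = 0.


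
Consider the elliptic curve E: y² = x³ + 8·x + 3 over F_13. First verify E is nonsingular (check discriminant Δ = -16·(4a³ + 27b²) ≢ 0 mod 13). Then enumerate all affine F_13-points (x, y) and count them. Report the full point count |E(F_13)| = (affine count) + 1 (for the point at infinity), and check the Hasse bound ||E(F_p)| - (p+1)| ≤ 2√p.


Affine points = {(0, 4), (0, 9), (1, 5), (1, 8), (2, 1), (2, 12), (5, 5), (5, 8), (7, 5), (7, 8), (10, 2), (10, 11)}; affine count = 12; |E(F_13)| = 13.

Discriminant check: Δ ∝ 4a³ + 27b² = 4·8³ + 27·3² = 4·512 + 27·9 ≡ 3 (mod 13). Nonzero ⇒ E is nonsingular.
For each x ∈ F_13, compute rhs = x³ + 8·x + 3 mod 13, then count y ∈ F_13 with y² ≡ rhs.
  x = 0: rhs = 3, matching y values: 4, 9 (2 points).
  x = 1: rhs = 12, matching y values: 5, 8 (2 points).
  x = 2: rhs = 1, matching y values: 1, 12 (2 points).
  x = 3: rhs = 2, matching y values: none (0 points).
  x = 4: rhs = 8, matching y values: none (0 points).
  x = 5: rhs = 12, matching y values: 5, 8 (2 points).
  x = 6: rhs = 7, matching y values: none (0 points).
  x = 7: rhs = 12, matching y values: 5, 8 (2 points).
  x = 8: rhs = 7, matching y values: none (0 points).
  x = 9: rhs = 11, matching y values: none (0 points).
  x = 10: rhs = 4, matching y values: 2, 11 (2 points).
  x = 11: rhs = 5, matching y values: none (0 points).
  x = 12: rhs = 7, matching y values: none (0 points).
Total affine count: 12.
Full point count |E(F_13)| = 12 + 1 = 13.
Hasse bound: |13 − (13+1)| = |-1| = 1 ≤ 2√13 ≈ 7.2111 ✓.


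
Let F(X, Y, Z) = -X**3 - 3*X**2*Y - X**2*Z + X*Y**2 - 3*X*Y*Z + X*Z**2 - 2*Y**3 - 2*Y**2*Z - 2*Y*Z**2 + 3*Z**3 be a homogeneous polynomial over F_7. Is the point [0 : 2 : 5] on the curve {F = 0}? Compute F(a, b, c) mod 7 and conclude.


F(0,2,5) ≡ 2 (mod 7); P is NOT on the curve.

Evaluate F(0, 2, 5) term-by-term (mod 7).
  -X**3 ↦ -1·0·1·1 = 0
  -3*X**2*Y ↦ -3·0·2·1 = 0
  -X**2*Z ↦ -1·0·1·5 = 0
  X*Y**2 ↦ 1·0·4·1 = 0
  -3*X*Y*Z ↦ -3·0·2·5 = 0
  X*Z**2 ↦ 1·0·1·25 = 0
  -2*Y**3 ↦ -2·1·8·1 = -16
  -2*Y**2*Z ↦ -2·1·4·5 = -40
  -2*Y*Z**2 ↦ -2·1·2·25 = -100
  3*Z**3 ↦ 3·1·1·125 = 375
Sum: F(0, 2, 5) = (0) + (0) + (0) + (0) + (0) + (0) + (-16) + (-40) + (-100) + (375) = 219.
Reducing mod 7: 219 ≡ 2 (mod 7).
Since F(a, b, c) ≡ 2 ≠ 0 (mod 7), P does NOT lie on the curve.


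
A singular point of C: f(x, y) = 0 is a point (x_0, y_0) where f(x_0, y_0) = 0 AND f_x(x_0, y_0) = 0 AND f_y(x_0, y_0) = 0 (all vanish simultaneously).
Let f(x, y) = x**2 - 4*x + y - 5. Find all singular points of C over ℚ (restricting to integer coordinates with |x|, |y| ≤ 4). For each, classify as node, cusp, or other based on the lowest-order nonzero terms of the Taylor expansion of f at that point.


No singular points in the scanned grid; C is smooth there.

Compute partial derivatives:
  f_x = 2*x - 4.
  f_y = 1.
f_y = 1 is a nonzero constant, so f_y never vanishes: no point (x, y) can satisfy f = f_x = f_y = 0. In particular no (x, y) ∈ {−4, ..., 4}² is singular; the curve is smooth.


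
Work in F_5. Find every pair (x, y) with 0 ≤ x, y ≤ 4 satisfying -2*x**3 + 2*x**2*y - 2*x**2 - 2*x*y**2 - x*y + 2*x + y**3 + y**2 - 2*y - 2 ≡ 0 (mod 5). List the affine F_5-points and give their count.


Affine F_5-points: {(0, 4), (1, 1), (1, 4), (2, 1), (2, 3), (2, 4)}; count = 6.

For each of the 25 pairs (x, y) ∈ F_5², evaluate f(x, y) mod 5. Record the zeros.
  x = 0: [0↦3, 1↦3, 2↦1, 3↦3, 4↦0]  zeros at y ∈ {4}
  x = 1: [0↦1, 1↦0, 2↦3, 3↦1, 4↦0]  zeros at y ∈ {1, 4}
  x = 2: [0↦3, 1↦0, 2↦2, 3↦0, 4↦0]  zeros at y ∈ {1, 3, 4}
  x = 3: [0↦2, 1↦1, 2↦1, 3↦3, 4↦3]  zeros at y ∈ ∅
  x = 4: [0↦1, 1↦1, 2↦3, 3↦3, 4↦2]  zeros at y ∈ ∅
Collecting zeros: affine points = {(0, 4), (1, 1), (1, 4), (2, 1), (2, 3), (2, 4)}.
Total count |C(F_5)_aff| = 6.


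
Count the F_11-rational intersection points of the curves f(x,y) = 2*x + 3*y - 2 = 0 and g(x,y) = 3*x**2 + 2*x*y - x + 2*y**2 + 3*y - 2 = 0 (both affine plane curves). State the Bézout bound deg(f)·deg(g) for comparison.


Common zeros: {(1, 0), (8, 10)}; count = 2; Bézout bound = 2.

deg(f) = 1, deg(g) = 2, so Bézout bound = 2.
Scan x ∈ F_11. For each x, list the y ∈ F_11 with f(x, y) ≡ 0 and those with g(x, y) ≡ 0 (mod 11); the common zeros in that column are the intersection.
  x = 0: f ≡ 0 at y ∈ {8}; g ≡ 0 at y ∈ {6, 9}; common: ∅.
  x = 1: f ≡ 0 at y ∈ {0}; g ≡ 0 at y ∈ {0, 3}; common: {0}.
  x = 2: f ≡ 0 at y ∈ {3}; g ≡ 0 at y ∈ ∅; common: ∅.
  x = 3: f ≡ 0 at y ∈ {6}; g ≡ 0 at y ∈ {0, 1}; common: ∅.
  x = 4: f ≡ 0 at y ∈ {9}; g ≡ 0 at y ∈ {1, 10}; common: ∅.
  x = 5: f ≡ 0 at y ∈ {1}; g ≡ 0 at y ∈ ∅; common: ∅.
  x = 6: f ≡ 0 at y ∈ {4}; g ≡ 0 at y ∈ ∅; common: ∅.
  x = 7: f ≡ 0 at y ∈ {7}; g ≡ 0 at y ∈ ∅; common: ∅.
  x = 8: f ≡ 0 at y ∈ {10}; g ≡ 0 at y ∈ {8, 10}; common: {10}.
  x = 9: f ≡ 0 at y ∈ {2}; g ≡ 0 at y ∈ {8, 9}; common: ∅.
  x = 10: f ≡ 0 at y ∈ {5}; g ≡ 0 at y ∈ ∅; common: ∅.
Collecting: common zeros = {(1, 0), (8, 10)}, so the count is 2.
Comparison with the Bézout bound: 2 ≤ 2 = deg(f)·deg(g), as expected for curves with no common component (the bound is attained).


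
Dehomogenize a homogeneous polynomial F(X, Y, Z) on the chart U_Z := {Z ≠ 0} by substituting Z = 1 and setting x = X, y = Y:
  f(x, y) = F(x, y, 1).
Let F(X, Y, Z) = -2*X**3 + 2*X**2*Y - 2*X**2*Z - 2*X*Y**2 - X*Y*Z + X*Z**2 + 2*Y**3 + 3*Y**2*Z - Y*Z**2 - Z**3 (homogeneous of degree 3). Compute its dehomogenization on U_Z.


f(x, y) = -2*x**3 + 2*x**2*y - 2*x**2 - 2*x*y**2 - x*y + x + 2*y**3 + 3*y**2 - y - 1

On U_Z we set Z = 1. Each monomial c·X^i·Y^j·Z^k in F becomes c·x^i·y^j·1^k = c·x^i·y^j.
Substituting Z = 1: F(X, Y, 1) = -2*x**3 + 2*x**2*y - 2*x**2 - 2*x*y**2 - x*y + x + 2*y**3 + 3*y**2 - y - 1.
Note: deg(f) ≤ deg(F) = 3; strict inequality happens when F is divisible by Z (lost terms).


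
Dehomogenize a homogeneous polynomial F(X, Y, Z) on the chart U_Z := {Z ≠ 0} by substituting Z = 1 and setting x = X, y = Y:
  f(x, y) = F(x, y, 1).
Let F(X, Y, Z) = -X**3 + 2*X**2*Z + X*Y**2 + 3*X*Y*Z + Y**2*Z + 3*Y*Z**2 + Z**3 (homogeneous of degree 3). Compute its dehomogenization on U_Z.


f(x, y) = -x**3 + 2*x**2 + x*y**2 + 3*x*y + y**2 + 3*y + 1

On U_Z we set Z = 1. Each monomial c·X^i·Y^j·Z^k in F becomes c·x^i·y^j·1^k = c·x^i·y^j.
Substituting Z = 1: F(X, Y, 1) = -x**3 + 2*x**2 + x*y**2 + 3*x*y + y**2 + 3*y + 1.
Note: deg(f) ≤ deg(F) = 3; strict inequality happens when F is divisible by Z (lost terms).


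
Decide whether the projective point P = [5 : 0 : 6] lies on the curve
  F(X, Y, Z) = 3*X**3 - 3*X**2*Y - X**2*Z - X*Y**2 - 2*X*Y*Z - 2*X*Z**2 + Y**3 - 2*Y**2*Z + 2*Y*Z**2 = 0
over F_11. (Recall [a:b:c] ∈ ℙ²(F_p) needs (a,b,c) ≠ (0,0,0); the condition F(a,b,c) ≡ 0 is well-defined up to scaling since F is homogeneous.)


F(5,0,6) ≡ 8 (mod 11); P is NOT on the curve.

Evaluate F(5, 0, 6) term-by-term (mod 11).
  3*X**3 ↦ 3·125·1·1 = 375
  -3*X**2*Y ↦ -3·25·0·1 = 0
  -X**2*Z ↦ -1·25·1·6 = -150
  -X*Y**2 ↦ -1·5·0·1 = 0
  -2*X*Y*Z ↦ -2·5·0·6 = 0
  -2*X*Z**2 ↦ -2·5·1·36 = -360
  Y**3 ↦ 1·1·0·1 = 0
  -2*Y**2*Z ↦ -2·1·0·6 = 0
  2*Y*Z**2 ↦ 2·1·0·36 = 0
Sum: F(5, 0, 6) = (375) + (0) + (-150) + (0) + (0) + (-360) + (0) + (0) + (0) = -135.
Reducing mod 11: -135 ≡ 8 (mod 11).
Since F(a, b, c) ≡ 8 ≠ 0 (mod 11), P does NOT lie on the curve.
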